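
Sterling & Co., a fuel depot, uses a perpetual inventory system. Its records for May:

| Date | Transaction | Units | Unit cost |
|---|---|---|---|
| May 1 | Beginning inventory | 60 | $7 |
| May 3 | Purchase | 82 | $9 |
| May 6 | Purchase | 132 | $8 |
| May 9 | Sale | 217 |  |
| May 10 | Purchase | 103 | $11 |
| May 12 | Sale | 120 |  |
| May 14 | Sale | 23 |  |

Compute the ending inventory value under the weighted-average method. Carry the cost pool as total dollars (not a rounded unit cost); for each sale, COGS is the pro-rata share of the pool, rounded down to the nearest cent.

After May 1: 60 on hand, pool $420.00 (≈ $7.0000 each)
After May 3: 142 on hand, pool $1,158.00 (≈ $8.1549 each)
After May 6: 274 on hand, pool $2,214.00 (≈ $8.0803 each)
May 9, sell 217: 217/274 × $2,214.00 → $1,753.42
After May 10: 160 on hand, pool $1,593.58 (≈ $9.9599 each)
May 12, sell 120: 120/160 × $1,593.58 → $1,195.18
May 14, sell 23: 23/40 × $398.40 → $229.08
Total COGS = $1,753.42 + $1,195.18 + $229.08 = $3,177.68
Ending inventory (cost pool remaining) = $169.32

Ending inventory = $169.32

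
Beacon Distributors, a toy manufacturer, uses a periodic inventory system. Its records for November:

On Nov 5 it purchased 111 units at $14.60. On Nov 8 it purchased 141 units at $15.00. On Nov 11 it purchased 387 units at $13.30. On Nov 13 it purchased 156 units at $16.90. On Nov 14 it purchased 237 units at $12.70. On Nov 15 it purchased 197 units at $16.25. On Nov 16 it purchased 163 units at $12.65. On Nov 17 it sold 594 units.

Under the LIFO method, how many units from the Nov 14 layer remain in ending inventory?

3

Nov 17, 594 sold [LIFO — newest first]: 163 @ $12.65 + 197 @ $16.25 + 234 @ $12.70 = $8,235.00
Ending inventory: 111 @ $14.60 + 141 @ $15.00 + 387 @ $13.30 + 156 @ $16.90 + 3 @ $12.70 = $11,557.20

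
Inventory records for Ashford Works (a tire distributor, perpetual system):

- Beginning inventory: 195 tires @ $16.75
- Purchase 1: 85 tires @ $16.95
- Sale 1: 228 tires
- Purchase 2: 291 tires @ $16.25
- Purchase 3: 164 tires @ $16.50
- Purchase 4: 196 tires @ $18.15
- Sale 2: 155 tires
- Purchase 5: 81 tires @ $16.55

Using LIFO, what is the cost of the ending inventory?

Ending inventory = $10,390.45

Sale 1 (228) [LIFO — newest first]: 85 @ $16.95 + 143 @ $16.75 = $3,836.00
Sale 2 (155) [LIFO — newest first]: 155 @ $18.15 = $2,813.25
Total COGS = $3,836.00 + $2,813.25 = $6,649.25
Ending inventory: 52 @ $16.75 + 291 @ $16.25 + 164 @ $16.50 + 41 @ $18.15 + 81 @ $16.55 = $10,390.45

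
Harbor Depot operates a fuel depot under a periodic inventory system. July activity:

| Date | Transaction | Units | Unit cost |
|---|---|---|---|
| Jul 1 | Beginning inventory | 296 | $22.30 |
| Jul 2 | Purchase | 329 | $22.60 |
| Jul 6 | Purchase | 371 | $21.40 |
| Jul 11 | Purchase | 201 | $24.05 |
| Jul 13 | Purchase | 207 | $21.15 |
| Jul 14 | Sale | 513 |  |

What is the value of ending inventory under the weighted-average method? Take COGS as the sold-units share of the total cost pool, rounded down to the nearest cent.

Jul 14, sell 513: 513/1404 × $31,187.70 → $11,395.50
Ending inventory (cost pool remaining) = $19,792.20

Ending inventory = $19,792.20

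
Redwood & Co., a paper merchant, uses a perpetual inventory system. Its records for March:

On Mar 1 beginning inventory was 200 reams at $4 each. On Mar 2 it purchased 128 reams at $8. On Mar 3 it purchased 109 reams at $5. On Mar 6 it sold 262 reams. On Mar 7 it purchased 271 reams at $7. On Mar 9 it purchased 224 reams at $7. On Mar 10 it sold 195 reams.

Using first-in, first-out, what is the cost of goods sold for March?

Mar 6, 262 sold [FIFO — oldest first]: 200 @ $4 + 62 @ $8 = $1,296
Mar 10, 195 sold [FIFO — oldest first]: 66 @ $8 + 109 @ $5 + 20 @ $7 = $1,213
Total COGS = $1,296 + $1,213 = $2,509
Ending inventory: 251 @ $7 + 224 @ $7 = $3,325

COGS = $2,509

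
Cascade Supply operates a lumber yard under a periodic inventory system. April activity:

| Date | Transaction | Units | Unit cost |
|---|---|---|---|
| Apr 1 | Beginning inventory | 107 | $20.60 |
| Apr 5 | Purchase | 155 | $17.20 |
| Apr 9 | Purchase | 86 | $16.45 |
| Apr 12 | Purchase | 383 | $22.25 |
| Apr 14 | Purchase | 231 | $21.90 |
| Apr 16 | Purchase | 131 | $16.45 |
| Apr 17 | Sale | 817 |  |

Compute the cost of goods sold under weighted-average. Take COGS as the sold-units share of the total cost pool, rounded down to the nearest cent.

Apr 17, sell 817: 817/1093 × $22,020.50 → $16,459.97
Ending inventory (cost pool remaining) = $5,560.53

COGS = $16,459.97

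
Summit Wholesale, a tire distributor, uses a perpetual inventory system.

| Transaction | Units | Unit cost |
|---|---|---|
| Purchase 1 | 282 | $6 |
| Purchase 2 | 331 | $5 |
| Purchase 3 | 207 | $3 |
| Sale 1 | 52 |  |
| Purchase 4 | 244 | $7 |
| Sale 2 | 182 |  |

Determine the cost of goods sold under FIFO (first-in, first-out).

Sale 1 (52) [FIFO — oldest first]: 52 @ $6 = $312
Sale 2 (182) [FIFO — oldest first]: 182 @ $6 = $1,092
Total COGS = $312 + $1,092 = $1,404
Ending inventory: 48 @ $6 + 331 @ $5 + 207 @ $3 + 244 @ $7 = $4,272
Check: goods available $5,676 = COGS $1,404 + ending $4,272

COGS = $1,404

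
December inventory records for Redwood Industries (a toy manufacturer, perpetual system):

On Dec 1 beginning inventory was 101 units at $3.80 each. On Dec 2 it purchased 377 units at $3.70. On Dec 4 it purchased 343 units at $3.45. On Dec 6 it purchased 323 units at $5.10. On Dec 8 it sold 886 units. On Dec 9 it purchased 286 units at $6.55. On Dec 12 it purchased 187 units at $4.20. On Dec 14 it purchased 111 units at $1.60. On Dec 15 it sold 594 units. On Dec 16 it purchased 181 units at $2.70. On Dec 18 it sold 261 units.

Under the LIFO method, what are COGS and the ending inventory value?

Dec 8, 886 sold [LIFO — newest first]: 323 @ $5.10 + 343 @ $3.45 + 220 @ $3.70 = $3,644.65
Dec 15, 594 sold [LIFO — newest first]: 111 @ $1.60 + 187 @ $4.20 + 286 @ $6.55 + 10 @ $3.70 = $2,873.30
Dec 18, 261 sold [LIFO — newest first]: 181 @ $2.70 + 80 @ $3.70 = $784.70
Total COGS = $3,644.65 + $2,873.30 + $784.70 = $7,302.65
Ending inventory: 101 @ $3.80 + 67 @ $3.70 = $631.70

COGS = $7,302.65; ending inventory = $631.70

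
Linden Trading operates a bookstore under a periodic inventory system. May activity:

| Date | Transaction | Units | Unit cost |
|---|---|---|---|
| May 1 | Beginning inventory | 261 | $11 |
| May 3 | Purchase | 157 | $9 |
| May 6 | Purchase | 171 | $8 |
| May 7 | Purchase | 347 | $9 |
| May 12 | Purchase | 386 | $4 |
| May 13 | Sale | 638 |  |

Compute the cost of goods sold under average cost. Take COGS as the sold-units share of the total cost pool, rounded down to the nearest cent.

COGS = $4,979.97

May 13, sell 638: 638/1322 × $10,319.00 → $4,979.97
Ending inventory (cost pool remaining) = $5,339.03
Check: goods available $10,319.00 = COGS $4,979.97 + ending $5,339.03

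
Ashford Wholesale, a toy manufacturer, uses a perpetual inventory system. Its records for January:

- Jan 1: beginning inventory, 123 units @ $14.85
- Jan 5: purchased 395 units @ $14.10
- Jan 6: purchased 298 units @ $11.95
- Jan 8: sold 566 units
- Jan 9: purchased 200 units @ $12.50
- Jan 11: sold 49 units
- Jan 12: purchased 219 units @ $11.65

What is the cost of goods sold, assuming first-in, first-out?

Jan 8, 566 sold [FIFO — oldest first]: 123 @ $14.85 + 395 @ $14.10 + 48 @ $11.95 = $7,969.65
Jan 11, 49 sold [FIFO — oldest first]: 49 @ $11.95 = $585.55
Total COGS = $7,969.65 + $585.55 = $8,555.20
Ending inventory: 201 @ $11.95 + 200 @ $12.50 + 219 @ $11.65 = $7,453.30

COGS = $8,555.20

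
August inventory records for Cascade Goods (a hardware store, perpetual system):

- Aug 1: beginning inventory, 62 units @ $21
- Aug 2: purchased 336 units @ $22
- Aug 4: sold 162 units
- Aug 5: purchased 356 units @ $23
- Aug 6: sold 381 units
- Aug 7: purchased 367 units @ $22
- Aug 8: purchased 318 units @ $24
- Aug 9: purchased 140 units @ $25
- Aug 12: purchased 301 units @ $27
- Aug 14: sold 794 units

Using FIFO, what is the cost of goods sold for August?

Aug 4, 162 sold [FIFO — oldest first]: 62 @ $21 + 100 @ $22 = $3,502
Aug 6, 381 sold [FIFO — oldest first]: 236 @ $22 + 145 @ $23 = $8,527
Aug 14, 794 sold [FIFO — oldest first]: 211 @ $23 + 367 @ $22 + 216 @ $24 = $18,111
Total COGS = $3,502 + $8,527 + $18,111 = $30,140
Ending inventory: 102 @ $24 + 140 @ $25 + 301 @ $27 = $14,075
Check: goods available $44,215 = COGS $30,140 + ending $14,075

COGS = $30,140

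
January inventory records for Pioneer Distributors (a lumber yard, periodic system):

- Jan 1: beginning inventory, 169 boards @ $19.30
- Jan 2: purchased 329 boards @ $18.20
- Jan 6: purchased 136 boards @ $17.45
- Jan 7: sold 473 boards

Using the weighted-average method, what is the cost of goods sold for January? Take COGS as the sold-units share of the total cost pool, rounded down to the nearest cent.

Jan 7, sell 473: 473/634 × $11,622.70 → $8,671.19
Ending inventory (cost pool remaining) = $2,951.51
Check: goods available $11,622.70 = COGS $8,671.19 + ending $2,951.51

COGS = $8,671.19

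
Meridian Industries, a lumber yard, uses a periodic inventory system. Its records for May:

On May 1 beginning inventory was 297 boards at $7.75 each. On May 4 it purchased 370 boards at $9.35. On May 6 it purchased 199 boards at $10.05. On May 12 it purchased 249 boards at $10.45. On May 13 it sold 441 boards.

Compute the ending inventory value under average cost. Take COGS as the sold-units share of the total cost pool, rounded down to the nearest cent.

May 13, sell 441: 441/1115 × $10,363.25 → $4,098.82
Ending inventory (cost pool remaining) = $6,264.43

Ending inventory = $6,264.43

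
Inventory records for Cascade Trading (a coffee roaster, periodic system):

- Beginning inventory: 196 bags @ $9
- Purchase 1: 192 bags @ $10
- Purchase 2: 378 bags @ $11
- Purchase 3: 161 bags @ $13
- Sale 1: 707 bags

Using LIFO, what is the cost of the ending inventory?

Ending inventory = $2,004

Sale 1 (707) [LIFO — newest first]: 161 @ $13 + 378 @ $11 + 168 @ $10 = $7,931
Ending inventory: 196 @ $9 + 24 @ $10 = $2,004
Check: goods available $9,935 = COGS $7,931 + ending $2,004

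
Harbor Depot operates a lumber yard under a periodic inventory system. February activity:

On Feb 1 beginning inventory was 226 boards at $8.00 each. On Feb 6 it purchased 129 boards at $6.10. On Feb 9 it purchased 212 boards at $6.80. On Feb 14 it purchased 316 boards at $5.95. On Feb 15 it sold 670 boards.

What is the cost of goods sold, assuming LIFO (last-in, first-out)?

COGS = $4,212.70

Feb 15, 670 sold [LIFO — newest first]: 316 @ $5.95 + 212 @ $6.80 + 129 @ $6.10 + 13 @ $8.00 = $4,212.70
Ending inventory: 213 @ $8.00 = $1,704.00
Check: goods available $5,916.70 = COGS $4,212.70 + ending $1,704.00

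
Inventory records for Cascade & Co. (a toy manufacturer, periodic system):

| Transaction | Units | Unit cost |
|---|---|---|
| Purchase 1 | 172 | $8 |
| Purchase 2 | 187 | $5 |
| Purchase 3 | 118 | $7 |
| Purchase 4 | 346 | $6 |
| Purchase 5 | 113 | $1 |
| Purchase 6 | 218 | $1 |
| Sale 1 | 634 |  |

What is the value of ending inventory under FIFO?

Sale 1 (634) [FIFO — oldest first]: 172 @ $8 + 187 @ $5 + 118 @ $7 + 157 @ $6 = $4,079
Ending inventory: 189 @ $6 + 113 @ $1 + 218 @ $1 = $1,465
Check: goods available $5,544 = COGS $4,079 + ending $1,465

Ending inventory = $1,465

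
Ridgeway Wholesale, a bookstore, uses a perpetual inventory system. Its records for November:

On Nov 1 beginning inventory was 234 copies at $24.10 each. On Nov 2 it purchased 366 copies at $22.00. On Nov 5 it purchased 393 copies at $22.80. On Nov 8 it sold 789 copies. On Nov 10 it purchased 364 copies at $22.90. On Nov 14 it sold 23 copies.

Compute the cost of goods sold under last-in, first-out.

COGS = $18,262.10

Nov 8, 789 sold [LIFO — newest first]: 393 @ $22.80 + 366 @ $22.00 + 30 @ $24.10 = $17,735.40
Nov 14, 23 sold [LIFO — newest first]: 23 @ $22.90 = $526.70
Total COGS = $17,735.40 + $526.70 = $18,262.10
Ending inventory: 204 @ $24.10 + 341 @ $22.90 = $12,725.30
Check: goods available $30,987.40 = COGS $18,262.10 + ending $12,725.30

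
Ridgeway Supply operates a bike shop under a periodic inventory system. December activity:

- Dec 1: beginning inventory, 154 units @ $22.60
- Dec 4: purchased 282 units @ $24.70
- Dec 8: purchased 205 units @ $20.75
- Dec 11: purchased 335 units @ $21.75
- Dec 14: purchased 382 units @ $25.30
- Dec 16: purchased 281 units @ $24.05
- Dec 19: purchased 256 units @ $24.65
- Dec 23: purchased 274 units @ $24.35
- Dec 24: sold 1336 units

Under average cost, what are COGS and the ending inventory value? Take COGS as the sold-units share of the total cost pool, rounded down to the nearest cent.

COGS = $31,654.23; ending inventory = $19,736.52

Dec 24, sell 1336: 1336/2169 × $51,390.75 → $31,654.23
Ending inventory (cost pool remaining) = $19,736.52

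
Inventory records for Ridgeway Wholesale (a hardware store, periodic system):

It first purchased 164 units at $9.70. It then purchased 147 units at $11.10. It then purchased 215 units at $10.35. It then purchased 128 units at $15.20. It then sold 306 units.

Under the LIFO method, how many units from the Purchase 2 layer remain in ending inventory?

147

Sale 1 (306) [LIFO — newest first]: 128 @ $15.20 + 178 @ $10.35 = $3,787.90
Ending inventory: 164 @ $9.70 + 147 @ $11.10 + 37 @ $10.35 = $3,605.45
Check: goods available $7,393.35 = COGS $3,787.90 + ending $3,605.45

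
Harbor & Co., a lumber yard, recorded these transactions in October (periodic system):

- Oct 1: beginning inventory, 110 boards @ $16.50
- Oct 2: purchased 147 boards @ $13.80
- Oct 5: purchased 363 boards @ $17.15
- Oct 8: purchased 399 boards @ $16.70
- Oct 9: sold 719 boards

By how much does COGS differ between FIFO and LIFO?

FIFO COGS: 110 @ $16.50 + 147 @ $13.80 + 363 @ $17.15 + 99 @ $16.70 = $11,722.35
LIFO COGS: 399 @ $16.70 + 320 @ $17.15 = $12,151.30
Difference = |$11,722.35 − $12,151.30| = $428.95

$428.95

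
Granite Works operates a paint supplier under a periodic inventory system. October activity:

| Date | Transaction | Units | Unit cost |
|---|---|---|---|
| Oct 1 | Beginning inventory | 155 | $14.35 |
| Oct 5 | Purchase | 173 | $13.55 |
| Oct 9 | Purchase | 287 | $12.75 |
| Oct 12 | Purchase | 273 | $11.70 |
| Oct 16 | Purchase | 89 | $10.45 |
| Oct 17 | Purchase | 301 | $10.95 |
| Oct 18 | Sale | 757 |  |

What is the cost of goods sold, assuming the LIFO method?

COGS = $8,618.60

Oct 18, 757 sold [LIFO — newest first]: 301 @ $10.95 + 89 @ $10.45 + 273 @ $11.70 + 94 @ $12.75 = $8,618.60
Ending inventory: 155 @ $14.35 + 173 @ $13.55 + 193 @ $12.75 = $7,029.15
Check: goods available $15,647.75 = COGS $8,618.60 + ending $7,029.15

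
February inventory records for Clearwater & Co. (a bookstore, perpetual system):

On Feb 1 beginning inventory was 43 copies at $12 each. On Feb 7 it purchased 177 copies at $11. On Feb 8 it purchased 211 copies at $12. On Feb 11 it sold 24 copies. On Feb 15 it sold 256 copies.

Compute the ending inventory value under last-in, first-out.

Ending inventory = $1,704

Feb 11, 24 sold [LIFO — newest first]: 24 @ $12 = $288
Feb 15, 256 sold [LIFO — newest first]: 187 @ $12 + 69 @ $11 = $3,003
Total COGS = $288 + $3,003 = $3,291
Ending inventory: 43 @ $12 + 108 @ $11 = $1,704
Check: goods available $4,995 = COGS $3,291 + ending $1,704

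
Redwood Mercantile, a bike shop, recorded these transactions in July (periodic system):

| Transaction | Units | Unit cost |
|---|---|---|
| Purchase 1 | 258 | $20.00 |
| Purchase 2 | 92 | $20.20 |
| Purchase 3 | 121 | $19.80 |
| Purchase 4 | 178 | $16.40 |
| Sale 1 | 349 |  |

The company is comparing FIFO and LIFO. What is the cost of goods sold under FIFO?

COGS = $6,998.20

FIFO COGS: 258 @ $20.00 + 91 @ $20.20 = $6,998.20
LIFO COGS: 178 @ $16.40 + 121 @ $19.80 + 50 @ $20.20 = $6,325.00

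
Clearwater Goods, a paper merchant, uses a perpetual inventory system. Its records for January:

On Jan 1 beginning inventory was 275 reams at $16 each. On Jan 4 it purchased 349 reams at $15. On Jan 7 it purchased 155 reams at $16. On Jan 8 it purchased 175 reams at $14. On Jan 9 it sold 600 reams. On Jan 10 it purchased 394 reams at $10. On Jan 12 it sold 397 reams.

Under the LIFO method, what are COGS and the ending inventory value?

COGS = $12,965; ending inventory = $5,540

Jan 9, 600 sold [LIFO — newest first]: 175 @ $14 + 155 @ $16 + 270 @ $15 = $8,980
Jan 12, 397 sold [LIFO — newest first]: 394 @ $10 + 3 @ $15 = $3,985
Total COGS = $8,980 + $3,985 = $12,965
Ending inventory: 275 @ $16 + 76 @ $15 = $5,540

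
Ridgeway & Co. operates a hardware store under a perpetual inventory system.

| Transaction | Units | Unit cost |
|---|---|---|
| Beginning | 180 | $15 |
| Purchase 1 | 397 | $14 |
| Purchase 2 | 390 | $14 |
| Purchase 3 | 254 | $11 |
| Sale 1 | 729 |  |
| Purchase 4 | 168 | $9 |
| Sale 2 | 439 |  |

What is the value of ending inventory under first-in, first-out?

Sale 1 (729) [FIFO — oldest first]: 180 @ $15 + 397 @ $14 + 152 @ $14 = $10,386
Sale 2 (439) [FIFO — oldest first]: 238 @ $14 + 201 @ $11 = $5,543
Total COGS = $10,386 + $5,543 = $15,929
Ending inventory: 53 @ $11 + 168 @ $9 = $2,095
Check: goods available $18,024 = COGS $15,929 + ending $2,095

Ending inventory = $2,095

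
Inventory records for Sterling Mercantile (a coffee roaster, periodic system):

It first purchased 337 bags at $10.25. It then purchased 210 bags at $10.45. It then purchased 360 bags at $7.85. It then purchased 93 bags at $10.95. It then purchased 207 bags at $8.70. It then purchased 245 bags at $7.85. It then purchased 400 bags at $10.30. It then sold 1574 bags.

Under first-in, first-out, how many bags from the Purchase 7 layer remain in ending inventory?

Sale 1 (1574) [FIFO — oldest first]: 337 @ $10.25 + 210 @ $10.45 + 360 @ $7.85 + 93 @ $10.95 + 207 @ $8.70 + 245 @ $7.85 + 122 @ $10.30 = $14,473.85
Ending inventory: 278 @ $10.30 = $2,863.40

278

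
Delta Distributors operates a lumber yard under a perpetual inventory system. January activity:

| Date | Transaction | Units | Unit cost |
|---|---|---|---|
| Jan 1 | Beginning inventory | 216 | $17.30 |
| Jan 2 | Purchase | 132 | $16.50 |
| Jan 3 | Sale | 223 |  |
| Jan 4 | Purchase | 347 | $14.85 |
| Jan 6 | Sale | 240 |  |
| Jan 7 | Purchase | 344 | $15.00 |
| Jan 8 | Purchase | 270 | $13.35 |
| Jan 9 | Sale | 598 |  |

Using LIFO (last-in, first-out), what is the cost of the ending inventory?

Jan 3, 223 sold [LIFO — newest first]: 132 @ $16.50 + 91 @ $17.30 = $3,752.30
Jan 6, 240 sold [LIFO — newest first]: 240 @ $14.85 = $3,564.00
Jan 9, 598 sold [LIFO — newest first]: 270 @ $13.35 + 328 @ $15.00 = $8,524.50
Total COGS = $3,752.30 + $3,564.00 + $8,524.50 = $15,840.80
Ending inventory: 125 @ $17.30 + 107 @ $14.85 + 16 @ $15.00 = $3,991.45

Ending inventory = $3,991.45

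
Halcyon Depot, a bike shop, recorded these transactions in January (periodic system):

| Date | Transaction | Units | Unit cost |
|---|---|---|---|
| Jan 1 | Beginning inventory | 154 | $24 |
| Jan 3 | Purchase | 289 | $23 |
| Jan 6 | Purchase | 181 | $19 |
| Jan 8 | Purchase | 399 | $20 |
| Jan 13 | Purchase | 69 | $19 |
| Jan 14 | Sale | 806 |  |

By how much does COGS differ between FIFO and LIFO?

FIFO COGS: 154 @ $24 + 289 @ $23 + 181 @ $19 + 182 @ $20 = $17,422
LIFO COGS: 69 @ $19 + 399 @ $20 + 181 @ $19 + 157 @ $23 = $16,341
Difference = |$17,422 − $16,341| = $1,081

$1,081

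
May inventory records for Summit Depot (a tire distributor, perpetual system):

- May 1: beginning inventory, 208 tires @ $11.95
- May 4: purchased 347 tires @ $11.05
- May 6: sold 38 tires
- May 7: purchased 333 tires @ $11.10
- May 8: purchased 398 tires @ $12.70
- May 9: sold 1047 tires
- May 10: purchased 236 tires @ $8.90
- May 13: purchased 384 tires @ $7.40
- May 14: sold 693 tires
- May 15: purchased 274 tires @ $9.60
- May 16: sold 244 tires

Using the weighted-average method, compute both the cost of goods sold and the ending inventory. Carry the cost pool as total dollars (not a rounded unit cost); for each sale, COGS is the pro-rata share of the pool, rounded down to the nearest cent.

COGS = $21,162.11; ending inventory = $1,481.14

After May 1: 208 on hand, pool $2,485.60 (≈ $11.9500 each)
After May 4: 555 on hand, pool $6,319.95 (≈ $11.3873 each)
May 6, sell 38: 38/555 × $6,319.95 → $432.71
After May 7: 850 on hand, pool $9,583.54 (≈ $11.2748 each)
After May 8: 1248 on hand, pool $14,638.14 (≈ $11.7293 each)
May 9, sell 1047: 1047/1248 × $14,638.14 → $12,280.55
After May 10: 437 on hand, pool $4,457.99 (≈ $10.2014 each)
After May 13: 821 on hand, pool $7,299.59 (≈ $8.8911 each)
May 14, sell 693: 693/821 × $7,299.59 → $6,161.52
After May 15: 402 on hand, pool $3,768.47 (≈ $9.3743 each)
May 16, sell 244: 244/402 × $3,768.47 → $2,287.33
Total COGS = $432.71 + $12,280.55 + $6,161.52 + $2,287.33 = $21,162.11
Ending inventory (cost pool remaining) = $1,481.14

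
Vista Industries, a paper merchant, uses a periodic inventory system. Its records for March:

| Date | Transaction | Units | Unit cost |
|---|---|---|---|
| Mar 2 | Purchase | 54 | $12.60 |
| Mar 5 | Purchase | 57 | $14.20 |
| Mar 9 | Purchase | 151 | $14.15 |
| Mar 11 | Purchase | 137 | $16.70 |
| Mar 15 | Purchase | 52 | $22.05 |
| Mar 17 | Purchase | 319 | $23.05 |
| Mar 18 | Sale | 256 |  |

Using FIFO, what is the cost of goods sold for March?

COGS = $3,541.55

Mar 18, 256 sold [FIFO — oldest first]: 54 @ $12.60 + 57 @ $14.20 + 145 @ $14.15 = $3,541.55
Ending inventory: 6 @ $14.15 + 137 @ $16.70 + 52 @ $22.05 + 319 @ $23.05 = $10,872.35
Check: goods available $14,413.90 = COGS $3,541.55 + ending $10,872.35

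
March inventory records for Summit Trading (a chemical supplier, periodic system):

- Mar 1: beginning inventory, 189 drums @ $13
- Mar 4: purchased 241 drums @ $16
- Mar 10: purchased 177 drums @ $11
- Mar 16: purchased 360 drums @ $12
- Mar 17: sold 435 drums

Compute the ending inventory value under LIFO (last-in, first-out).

Ending inventory = $7,435

Mar 17, 435 sold [LIFO — newest first]: 360 @ $12 + 75 @ $11 = $5,145
Ending inventory: 189 @ $13 + 241 @ $16 + 102 @ $11 = $7,435
Check: goods available $12,580 = COGS $5,145 + ending $7,435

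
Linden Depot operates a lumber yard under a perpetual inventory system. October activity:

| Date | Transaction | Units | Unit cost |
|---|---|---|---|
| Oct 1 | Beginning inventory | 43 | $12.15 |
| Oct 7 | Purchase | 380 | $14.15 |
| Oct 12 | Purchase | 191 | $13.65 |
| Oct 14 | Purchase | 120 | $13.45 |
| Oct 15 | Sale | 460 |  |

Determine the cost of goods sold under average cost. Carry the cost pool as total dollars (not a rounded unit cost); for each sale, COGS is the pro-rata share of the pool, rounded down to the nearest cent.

After Oct 1: 43 on hand, pool $522.45 (≈ $12.1500 each)
After Oct 7: 423 on hand, pool $5,899.45 (≈ $13.9467 each)
After Oct 12: 614 on hand, pool $8,506.60 (≈ $13.8544 each)
After Oct 14: 734 on hand, pool $10,120.60 (≈ $13.7883 each)
Oct 15, sell 460: 460/734 × $10,120.60 → $6,342.61
Ending inventory (cost pool remaining) = $3,777.99

COGS = $6,342.61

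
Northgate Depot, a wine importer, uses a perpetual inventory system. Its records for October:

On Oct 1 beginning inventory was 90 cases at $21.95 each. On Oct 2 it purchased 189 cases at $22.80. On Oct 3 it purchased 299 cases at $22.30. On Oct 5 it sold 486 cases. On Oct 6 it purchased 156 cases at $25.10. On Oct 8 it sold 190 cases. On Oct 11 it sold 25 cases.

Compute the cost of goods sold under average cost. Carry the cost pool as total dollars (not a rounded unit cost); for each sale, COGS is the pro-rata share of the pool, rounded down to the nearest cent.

After Oct 1: 90 on hand, pool $1,975.50 (≈ $21.9500 each)
After Oct 2: 279 on hand, pool $6,284.70 (≈ $22.5258 each)
After Oct 3: 578 on hand, pool $12,952.40 (≈ $22.4090 each)
Oct 5, sell 486: 486/578 × $12,952.40 → $10,890.77
After Oct 6: 248 on hand, pool $5,977.23 (≈ $24.1017 each)
Oct 8, sell 190: 190/248 × $5,977.23 → $4,579.32
Oct 11, sell 25: 25/58 × $1,397.91 → $602.54
Total COGS = $10,890.77 + $4,579.32 + $602.54 = $16,072.63
Ending inventory (cost pool remaining) = $795.37
Check: goods available $16,868.00 = COGS $16,072.63 + ending $795.37

COGS = $16,072.63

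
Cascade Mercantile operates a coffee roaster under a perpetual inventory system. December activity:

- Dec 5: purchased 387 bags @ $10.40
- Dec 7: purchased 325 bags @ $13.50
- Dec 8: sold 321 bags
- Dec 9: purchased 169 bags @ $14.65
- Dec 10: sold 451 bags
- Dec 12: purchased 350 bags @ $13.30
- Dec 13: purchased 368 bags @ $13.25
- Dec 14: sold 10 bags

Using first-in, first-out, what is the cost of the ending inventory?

Ending inventory = $10,981.35

Dec 8, 321 sold [FIFO — oldest first]: 321 @ $10.40 = $3,338.40
Dec 10, 451 sold [FIFO — oldest first]: 66 @ $10.40 + 325 @ $13.50 + 60 @ $14.65 = $5,952.90
Dec 14, 10 sold [FIFO — oldest first]: 10 @ $14.65 = $146.50
Total COGS = $3,338.40 + $5,952.90 + $146.50 = $9,437.80
Ending inventory: 99 @ $14.65 + 350 @ $13.30 + 368 @ $13.25 = $10,981.35
Check: goods available $20,419.15 = COGS $9,437.80 + ending $10,981.35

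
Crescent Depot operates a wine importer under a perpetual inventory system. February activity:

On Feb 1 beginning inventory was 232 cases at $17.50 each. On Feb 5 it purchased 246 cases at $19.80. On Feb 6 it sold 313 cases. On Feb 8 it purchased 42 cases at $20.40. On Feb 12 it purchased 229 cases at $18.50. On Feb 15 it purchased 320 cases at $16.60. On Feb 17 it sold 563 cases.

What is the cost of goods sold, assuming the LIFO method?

Feb 6, 313 sold [LIFO — newest first]: 246 @ $19.80 + 67 @ $17.50 = $6,043.30
Feb 17, 563 sold [LIFO — newest first]: 320 @ $16.60 + 229 @ $18.50 + 14 @ $20.40 = $9,834.10
Total COGS = $6,043.30 + $9,834.10 = $15,877.40
Ending inventory: 165 @ $17.50 + 28 @ $20.40 = $3,458.70
Check: goods available $19,336.10 = COGS $15,877.40 + ending $3,458.70

COGS = $15,877.40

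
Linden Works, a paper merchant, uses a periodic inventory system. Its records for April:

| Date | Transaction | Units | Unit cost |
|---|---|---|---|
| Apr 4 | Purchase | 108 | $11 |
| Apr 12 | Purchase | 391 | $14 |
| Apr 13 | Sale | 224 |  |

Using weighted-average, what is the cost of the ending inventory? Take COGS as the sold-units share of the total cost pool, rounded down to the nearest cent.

Ending inventory = $3,671.45

Apr 13, sell 224: 224/499 × $6,662.00 → $2,990.55
Ending inventory (cost pool remaining) = $3,671.45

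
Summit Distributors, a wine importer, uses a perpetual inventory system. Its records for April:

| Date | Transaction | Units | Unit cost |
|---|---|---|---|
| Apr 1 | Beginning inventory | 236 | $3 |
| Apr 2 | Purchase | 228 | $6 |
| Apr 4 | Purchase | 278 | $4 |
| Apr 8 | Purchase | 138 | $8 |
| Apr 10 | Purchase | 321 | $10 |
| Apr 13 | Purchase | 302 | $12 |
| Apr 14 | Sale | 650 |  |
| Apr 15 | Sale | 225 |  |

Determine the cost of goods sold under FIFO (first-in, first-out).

Apr 14, 650 sold [FIFO — oldest first]: 236 @ $3 + 228 @ $6 + 186 @ $4 = $2,820
Apr 15, 225 sold [FIFO — oldest first]: 92 @ $4 + 133 @ $8 = $1,432
Total COGS = $2,820 + $1,432 = $4,252
Ending inventory: 5 @ $8 + 321 @ $10 + 302 @ $12 = $6,874

COGS = $4,252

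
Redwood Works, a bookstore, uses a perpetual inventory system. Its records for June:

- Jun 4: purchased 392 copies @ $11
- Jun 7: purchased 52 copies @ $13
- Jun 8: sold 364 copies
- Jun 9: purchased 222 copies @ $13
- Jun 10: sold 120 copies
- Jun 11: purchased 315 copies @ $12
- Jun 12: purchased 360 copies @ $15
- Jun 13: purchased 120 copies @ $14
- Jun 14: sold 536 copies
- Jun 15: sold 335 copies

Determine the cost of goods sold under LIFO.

Jun 8, 364 sold [LIFO — newest first]: 52 @ $13 + 312 @ $11 = $4,108
Jun 10, 120 sold [LIFO — newest first]: 120 @ $13 = $1,560
Jun 14, 536 sold [LIFO — newest first]: 120 @ $14 + 360 @ $15 + 56 @ $12 = $7,752
Jun 15, 335 sold [LIFO — newest first]: 259 @ $12 + 76 @ $13 = $4,096
Total COGS = $4,108 + $1,560 + $7,752 + $4,096 = $17,516
Ending inventory: 80 @ $11 + 26 @ $13 = $1,218
Check: goods available $18,734 = COGS $17,516 + ending $1,218

COGS = $17,516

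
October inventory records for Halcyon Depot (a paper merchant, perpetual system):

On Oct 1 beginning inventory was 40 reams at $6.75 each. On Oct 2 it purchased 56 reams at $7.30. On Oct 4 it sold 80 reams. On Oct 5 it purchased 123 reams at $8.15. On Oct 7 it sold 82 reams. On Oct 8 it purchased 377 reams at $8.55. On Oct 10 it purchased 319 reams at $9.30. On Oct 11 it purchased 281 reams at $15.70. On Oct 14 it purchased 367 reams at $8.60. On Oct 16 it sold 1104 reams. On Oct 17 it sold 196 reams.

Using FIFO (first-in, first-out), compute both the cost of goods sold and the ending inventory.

Oct 4, 80 sold [FIFO — oldest first]: 40 @ $6.75 + 40 @ $7.30 = $562.00
Oct 7, 82 sold [FIFO — oldest first]: 16 @ $7.30 + 66 @ $8.15 = $654.70
Oct 16, 1104 sold [FIFO — oldest first]: 57 @ $8.15 + 377 @ $8.55 + 319 @ $9.30 + 281 @ $15.70 + 70 @ $8.60 = $11,668.30
Oct 17, 196 sold [FIFO — oldest first]: 196 @ $8.60 = $1,685.60
Total COGS = $562.00 + $654.70 + $11,668.30 + $1,685.60 = $14,570.60
Ending inventory: 101 @ $8.60 = $868.60

COGS = $14,570.60; ending inventory = $868.60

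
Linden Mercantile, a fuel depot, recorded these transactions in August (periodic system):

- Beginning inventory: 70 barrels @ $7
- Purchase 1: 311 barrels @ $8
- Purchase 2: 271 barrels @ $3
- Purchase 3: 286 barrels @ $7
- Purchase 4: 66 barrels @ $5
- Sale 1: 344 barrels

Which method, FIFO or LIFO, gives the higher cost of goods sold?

FIFO COGS: 70 @ $7 + 274 @ $8 = $2,682
LIFO COGS: 66 @ $5 + 278 @ $7 = $2,276

FIFO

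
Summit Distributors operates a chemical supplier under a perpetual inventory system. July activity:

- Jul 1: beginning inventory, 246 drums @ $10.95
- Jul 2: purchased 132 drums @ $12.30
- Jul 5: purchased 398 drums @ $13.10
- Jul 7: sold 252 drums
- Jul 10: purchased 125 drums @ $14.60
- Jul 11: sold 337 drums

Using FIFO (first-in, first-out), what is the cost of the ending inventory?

Ending inventory = $4,274.70

Jul 7, 252 sold [FIFO — oldest first]: 246 @ $10.95 + 6 @ $12.30 = $2,767.50
Jul 11, 337 sold [FIFO — oldest first]: 126 @ $12.30 + 211 @ $13.10 = $4,313.90
Total COGS = $2,767.50 + $4,313.90 = $7,081.40
Ending inventory: 187 @ $13.10 + 125 @ $14.60 = $4,274.70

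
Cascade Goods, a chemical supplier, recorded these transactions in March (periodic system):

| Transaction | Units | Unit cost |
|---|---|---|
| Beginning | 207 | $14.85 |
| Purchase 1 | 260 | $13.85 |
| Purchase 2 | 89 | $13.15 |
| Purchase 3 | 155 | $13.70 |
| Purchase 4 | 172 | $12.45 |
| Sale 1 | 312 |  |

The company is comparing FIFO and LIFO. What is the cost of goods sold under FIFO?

FIFO COGS: 207 @ $14.85 + 105 @ $13.85 = $4,528.20
LIFO COGS: 172 @ $12.45 + 140 @ $13.70 = $4,059.40

COGS = $4,528.20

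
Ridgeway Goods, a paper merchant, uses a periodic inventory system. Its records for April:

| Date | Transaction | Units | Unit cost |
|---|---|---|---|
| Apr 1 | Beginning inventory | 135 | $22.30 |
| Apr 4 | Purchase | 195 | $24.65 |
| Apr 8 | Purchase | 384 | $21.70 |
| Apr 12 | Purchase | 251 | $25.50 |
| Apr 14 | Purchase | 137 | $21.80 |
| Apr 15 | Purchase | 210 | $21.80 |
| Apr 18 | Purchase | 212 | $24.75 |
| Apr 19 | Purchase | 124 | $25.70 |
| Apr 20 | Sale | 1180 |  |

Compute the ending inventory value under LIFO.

Apr 20, 1180 sold [LIFO — newest first]: 124 @ $25.70 + 212 @ $24.75 + 210 @ $21.80 + 137 @ $21.80 + 251 @ $25.50 + 246 @ $21.70 = $27,737.10
Ending inventory: 135 @ $22.30 + 195 @ $24.65 + 138 @ $21.70 = $10,811.85

Ending inventory = $10,811.85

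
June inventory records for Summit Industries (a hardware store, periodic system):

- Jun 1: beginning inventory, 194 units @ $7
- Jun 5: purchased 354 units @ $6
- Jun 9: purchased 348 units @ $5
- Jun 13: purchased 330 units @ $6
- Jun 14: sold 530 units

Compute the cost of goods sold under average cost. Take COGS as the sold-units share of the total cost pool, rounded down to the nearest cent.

COGS = $3,113.42

Jun 14, sell 530: 530/1226 × $7,202.00 → $3,113.42
Ending inventory (cost pool remaining) = $4,088.58
Check: goods available $7,202.00 = COGS $3,113.42 + ending $4,088.58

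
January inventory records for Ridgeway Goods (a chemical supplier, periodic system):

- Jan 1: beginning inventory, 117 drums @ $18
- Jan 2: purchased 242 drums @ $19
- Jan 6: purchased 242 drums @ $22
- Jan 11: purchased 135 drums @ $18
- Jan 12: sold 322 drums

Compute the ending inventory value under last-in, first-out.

Ending inventory = $7,914

Jan 12, 322 sold [LIFO — newest first]: 135 @ $18 + 187 @ $22 = $6,544
Ending inventory: 117 @ $18 + 242 @ $19 + 55 @ $22 = $7,914
Check: goods available $14,458 = COGS $6,544 + ending $7,914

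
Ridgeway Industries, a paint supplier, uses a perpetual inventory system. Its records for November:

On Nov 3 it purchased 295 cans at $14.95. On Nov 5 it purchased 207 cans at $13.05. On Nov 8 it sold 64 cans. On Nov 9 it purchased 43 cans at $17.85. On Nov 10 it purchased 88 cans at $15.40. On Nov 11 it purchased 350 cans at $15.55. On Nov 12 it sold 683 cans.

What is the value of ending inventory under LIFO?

Nov 8, 64 sold [LIFO — newest first]: 64 @ $13.05 = $835.20
Nov 12, 683 sold [LIFO — newest first]: 350 @ $15.55 + 88 @ $15.40 + 43 @ $17.85 + 143 @ $13.05 + 59 @ $14.95 = $10,313.45
Total COGS = $835.20 + $10,313.45 = $11,148.65
Ending inventory: 236 @ $14.95 = $3,528.20

Ending inventory = $3,528.20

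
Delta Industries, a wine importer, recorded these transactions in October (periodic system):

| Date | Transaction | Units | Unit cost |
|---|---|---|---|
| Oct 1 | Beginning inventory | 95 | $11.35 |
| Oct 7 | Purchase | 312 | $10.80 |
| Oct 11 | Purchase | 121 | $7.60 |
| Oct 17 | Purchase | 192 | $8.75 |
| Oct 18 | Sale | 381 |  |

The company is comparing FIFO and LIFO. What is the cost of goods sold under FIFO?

COGS = $4,167.05

FIFO COGS: 95 @ $11.35 + 286 @ $10.80 = $4,167.05
LIFO COGS: 192 @ $8.75 + 121 @ $7.60 + 68 @ $10.80 = $3,334.00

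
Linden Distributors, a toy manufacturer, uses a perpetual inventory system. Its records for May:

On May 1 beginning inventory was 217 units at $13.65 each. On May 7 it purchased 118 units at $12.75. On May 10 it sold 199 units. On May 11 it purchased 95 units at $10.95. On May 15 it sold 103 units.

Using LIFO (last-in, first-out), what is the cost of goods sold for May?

COGS = $3,759.60

May 10, 199 sold [LIFO — newest first]: 118 @ $12.75 + 81 @ $13.65 = $2,610.15
May 15, 103 sold [LIFO — newest first]: 95 @ $10.95 + 8 @ $13.65 = $1,149.45
Total COGS = $2,610.15 + $1,149.45 = $3,759.60
Ending inventory: 128 @ $13.65 = $1,747.20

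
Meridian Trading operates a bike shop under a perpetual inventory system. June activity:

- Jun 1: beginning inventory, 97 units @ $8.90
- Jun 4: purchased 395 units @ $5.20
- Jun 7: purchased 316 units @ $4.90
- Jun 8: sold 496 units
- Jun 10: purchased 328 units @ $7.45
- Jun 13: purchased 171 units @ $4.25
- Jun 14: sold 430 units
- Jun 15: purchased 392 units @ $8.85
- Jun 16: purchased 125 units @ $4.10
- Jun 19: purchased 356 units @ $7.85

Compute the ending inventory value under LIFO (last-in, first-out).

Jun 8, 496 sold [LIFO — newest first]: 316 @ $4.90 + 180 @ $5.20 = $2,484.40
Jun 14, 430 sold [LIFO — newest first]: 171 @ $4.25 + 259 @ $7.45 = $2,656.30
Total COGS = $2,484.40 + $2,656.30 = $5,140.70
Ending inventory: 97 @ $8.90 + 215 @ $5.20 + 69 @ $7.45 + 392 @ $8.85 + 125 @ $4.10 + 356 @ $7.85 = $9,271.65

Ending inventory = $9,271.65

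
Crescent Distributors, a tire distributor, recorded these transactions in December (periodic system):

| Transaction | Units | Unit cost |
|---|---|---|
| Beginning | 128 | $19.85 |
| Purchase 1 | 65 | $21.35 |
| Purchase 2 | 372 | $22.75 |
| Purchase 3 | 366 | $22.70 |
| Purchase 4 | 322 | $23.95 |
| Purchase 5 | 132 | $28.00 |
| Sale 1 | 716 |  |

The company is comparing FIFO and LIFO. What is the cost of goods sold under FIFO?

COGS = $15,819.25

FIFO COGS: 128 @ $19.85 + 65 @ $21.35 + 372 @ $22.75 + 151 @ $22.70 = $15,819.25
LIFO COGS: 132 @ $28.00 + 322 @ $23.95 + 262 @ $22.70 = $17,355.30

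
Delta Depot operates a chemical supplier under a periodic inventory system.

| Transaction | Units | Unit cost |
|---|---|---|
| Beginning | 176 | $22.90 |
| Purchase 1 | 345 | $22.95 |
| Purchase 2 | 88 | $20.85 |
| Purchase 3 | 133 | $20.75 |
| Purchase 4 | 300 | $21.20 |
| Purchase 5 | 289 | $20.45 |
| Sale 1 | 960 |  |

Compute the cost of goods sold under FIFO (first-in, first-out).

COGS = $21,164.30

Sale 1 (960) [FIFO — oldest first]: 176 @ $22.90 + 345 @ $22.95 + 88 @ $20.85 + 133 @ $20.75 + 218 @ $21.20 = $21,164.30
Ending inventory: 82 @ $21.20 + 289 @ $20.45 = $7,648.45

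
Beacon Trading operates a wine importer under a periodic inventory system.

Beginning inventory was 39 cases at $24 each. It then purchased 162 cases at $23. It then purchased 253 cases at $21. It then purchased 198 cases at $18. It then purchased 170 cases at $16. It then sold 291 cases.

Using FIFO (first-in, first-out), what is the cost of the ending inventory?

Ending inventory = $9,707

Sale 1 (291) [FIFO — oldest first]: 39 @ $24 + 162 @ $23 + 90 @ $21 = $6,552
Ending inventory: 163 @ $21 + 198 @ $18 + 170 @ $16 = $9,707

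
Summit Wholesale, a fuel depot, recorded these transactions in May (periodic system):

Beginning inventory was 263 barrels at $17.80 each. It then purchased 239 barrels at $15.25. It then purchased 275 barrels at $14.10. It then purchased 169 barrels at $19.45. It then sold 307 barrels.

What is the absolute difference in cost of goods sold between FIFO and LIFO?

$119.55

FIFO COGS: 263 @ $17.80 + 44 @ $15.25 = $5,352.40
LIFO COGS: 169 @ $19.45 + 138 @ $14.10 = $5,232.85
Difference = |$5,352.40 − $5,232.85| = $119.55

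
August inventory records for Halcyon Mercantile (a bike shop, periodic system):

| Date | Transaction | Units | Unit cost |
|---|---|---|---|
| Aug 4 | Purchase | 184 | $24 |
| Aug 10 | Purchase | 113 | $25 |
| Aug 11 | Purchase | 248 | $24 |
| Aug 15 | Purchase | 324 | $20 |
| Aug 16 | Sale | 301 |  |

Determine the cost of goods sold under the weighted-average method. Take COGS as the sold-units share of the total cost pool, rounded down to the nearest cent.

COGS = $6,814.23

Aug 16, sell 301: 301/869 × $19,673.00 → $6,814.23
Ending inventory (cost pool remaining) = $12,858.77
Check: goods available $19,673.00 = COGS $6,814.23 + ending $12,858.77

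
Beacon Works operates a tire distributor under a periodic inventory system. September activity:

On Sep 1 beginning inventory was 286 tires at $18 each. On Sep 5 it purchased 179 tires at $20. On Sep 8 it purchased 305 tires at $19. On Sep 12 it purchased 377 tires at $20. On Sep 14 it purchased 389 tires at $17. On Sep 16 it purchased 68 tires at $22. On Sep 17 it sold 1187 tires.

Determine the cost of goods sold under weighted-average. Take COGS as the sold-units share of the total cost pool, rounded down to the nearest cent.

COGS = $22,328.03

Sep 17, sell 1187: 1187/1604 × $30,172.00 → $22,328.03
Ending inventory (cost pool remaining) = $7,843.97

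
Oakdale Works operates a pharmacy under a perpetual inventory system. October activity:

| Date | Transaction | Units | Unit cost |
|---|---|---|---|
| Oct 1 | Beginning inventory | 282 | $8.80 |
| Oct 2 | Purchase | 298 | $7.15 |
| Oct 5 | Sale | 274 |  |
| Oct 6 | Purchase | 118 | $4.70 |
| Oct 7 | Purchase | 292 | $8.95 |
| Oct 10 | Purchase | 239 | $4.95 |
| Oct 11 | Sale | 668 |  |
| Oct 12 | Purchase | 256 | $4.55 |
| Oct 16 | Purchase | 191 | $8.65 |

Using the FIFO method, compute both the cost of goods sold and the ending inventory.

COGS = $7,350.70; ending inventory = $4,429.60

Oct 5, 274 sold [FIFO — oldest first]: 274 @ $8.80 = $2,411.20
Oct 11, 668 sold [FIFO — oldest first]: 8 @ $8.80 + 298 @ $7.15 + 118 @ $4.70 + 244 @ $8.95 = $4,939.50
Total COGS = $2,411.20 + $4,939.50 = $7,350.70
Ending inventory: 48 @ $8.95 + 239 @ $4.95 + 256 @ $4.55 + 191 @ $8.65 = $4,429.60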